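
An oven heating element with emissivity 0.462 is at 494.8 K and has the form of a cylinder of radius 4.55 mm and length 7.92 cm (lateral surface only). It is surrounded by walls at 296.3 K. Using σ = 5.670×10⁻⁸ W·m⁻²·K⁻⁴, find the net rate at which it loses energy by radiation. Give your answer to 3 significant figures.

Lateral area A = 2πrL = 2π×4.55×10⁻³×0.0792 = 2.26421×10⁻³ m².
Net radiated power P_net = εσA(T⁴ − T₀⁴) = 0.462×5.670×10⁻⁸×2.26421×10⁻³×(494.8⁴ − 296.3⁴).
T⁴ − T₀⁴ = 5.99403×10¹⁰ − 7.70773×10⁹ = 5.22326×10¹⁰ K⁴, so P_net = 3.10 W.

Net loss ≈ 3.10 W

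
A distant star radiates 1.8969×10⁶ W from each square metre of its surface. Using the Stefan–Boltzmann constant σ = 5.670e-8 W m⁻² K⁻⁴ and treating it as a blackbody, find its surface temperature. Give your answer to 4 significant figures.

T ≈ 2405 K

I = σT⁴, so T = (I/σ)^(1/4) = (1.8969×10⁶/(5.670×10⁻⁸))^(1/4) = 2405 K.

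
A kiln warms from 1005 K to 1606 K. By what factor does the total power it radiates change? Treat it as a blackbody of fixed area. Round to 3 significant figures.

P ∝ T⁴, so P₂/P₁ = (T₂/T₁)⁴ = (1606/1005)⁴ = (1.59801)⁴ = 6.52.

P₂/P₁ ≈ 6.52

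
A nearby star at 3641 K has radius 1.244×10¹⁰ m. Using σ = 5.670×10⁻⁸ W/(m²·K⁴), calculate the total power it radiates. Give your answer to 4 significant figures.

P ≈ 1.938×10²⁸ W

Surface area A = 4πR² = 4π(1.244×10¹⁰ m)² = 1.94469×10²¹ m².
P = σAT⁴ = 5.670×10⁻⁸ × 1.94469×10²¹ × (3641)⁴ = 1.938×10²⁸ W.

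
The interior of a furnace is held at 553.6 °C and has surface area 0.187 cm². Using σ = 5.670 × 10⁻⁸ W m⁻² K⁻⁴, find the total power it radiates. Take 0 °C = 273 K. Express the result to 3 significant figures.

P ≈ 0.495 W

T = 553.6 °C + 273 = 826.6 K.
Area A = 0.187 cm² = 1.87×10⁻⁵ m².
P = σAT⁴ = 5.670×10⁻⁸ × 1.87×10⁻⁵ × (826.6)⁴ = 0.495 W.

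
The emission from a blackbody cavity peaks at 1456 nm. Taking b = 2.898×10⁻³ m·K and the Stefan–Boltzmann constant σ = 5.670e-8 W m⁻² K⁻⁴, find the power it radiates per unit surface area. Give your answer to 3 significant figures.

Wien's law: T = b/λ_max = 2.898×10⁻³/1.456×10⁻⁶ = 1990.38 K.
Then I = σT⁴ = 5.670×10⁻⁸×(1990.38)⁴ = 8.90×10⁵ W/m².

I ≈ 8.90×10⁵ W/m²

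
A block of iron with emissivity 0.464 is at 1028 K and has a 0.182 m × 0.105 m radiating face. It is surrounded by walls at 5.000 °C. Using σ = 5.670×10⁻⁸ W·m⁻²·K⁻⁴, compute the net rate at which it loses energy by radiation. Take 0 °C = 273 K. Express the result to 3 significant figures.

Net loss ≈ 558 W

Surroundings: T = 5.000 °C + 273 = 278.000 K.
Area A = 0.182 × 0.105 = 0.01911 m².
Net radiated power P_net = εσA(T⁴ − T₀⁴) = 0.464×5.670×10⁻⁸×0.01911×(1028⁴ − 278.000⁴).
T⁴ − T₀⁴ = 1.11679×10¹² − 5.97282×10⁹ = 1.11082×10¹² K⁴, so P_net = 558 W.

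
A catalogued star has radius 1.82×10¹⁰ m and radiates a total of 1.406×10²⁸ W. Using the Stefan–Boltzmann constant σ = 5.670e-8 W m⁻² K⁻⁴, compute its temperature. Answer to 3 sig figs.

Surface area A = 4πR² = 4π(1.82×10¹⁰ m)² = 4.16248×10²¹ m².
P = σAT⁴ ⇒ T = (P/(σA))^(1/4) = (1.406×10²⁸/(5.670×10⁻⁸×4.16248×10²¹))^(1/4) = 2.78×10³ K.

T ≈ 2.78×10³ K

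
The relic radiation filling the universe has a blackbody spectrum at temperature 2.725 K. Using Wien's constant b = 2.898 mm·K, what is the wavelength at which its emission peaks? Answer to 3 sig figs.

Wien's displacement law: λ_max = b/T = (2.898×10⁻³ m·K)/(2.725 K) = 1.063×10⁻³ m.
That is 1.06×10⁻³ m, in the microwave range.

λ_max ≈ 1.06×10⁻³ m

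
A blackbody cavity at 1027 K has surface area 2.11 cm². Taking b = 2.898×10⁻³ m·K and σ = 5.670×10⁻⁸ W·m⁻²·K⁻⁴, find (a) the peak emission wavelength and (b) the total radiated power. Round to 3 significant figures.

(a) λ_max = b/T = 2.898×10⁻³/1027 = 2.822×10⁻⁶ m = 2.82 μm.
Area A = 2.11 cm² = 2.11×10⁻⁴ m².
(b) P = σAT⁴ = 5.670×10⁻⁸×2.11×10⁻⁴×(1027)⁴ = 13.3 W.

λ_max ≈ 2.82 μm; P ≈ 13.3 W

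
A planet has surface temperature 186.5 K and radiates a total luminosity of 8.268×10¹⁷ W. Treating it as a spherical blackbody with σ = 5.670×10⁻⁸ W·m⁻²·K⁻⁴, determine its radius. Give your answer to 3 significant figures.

R ≈ 3.10×10⁷ m

L = 4πR²σT⁴ ⇒ R = √(L/(4πσT⁴)).
σT⁴ = 68.5959 W/m², so R = √(8.268×10¹⁷/(4π×68.5959)) = 3.10×10⁷ m.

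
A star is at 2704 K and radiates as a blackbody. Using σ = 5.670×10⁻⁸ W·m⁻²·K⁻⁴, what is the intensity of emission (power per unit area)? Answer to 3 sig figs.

I ≈ 3.03×10⁶ W/m²

Stefan–Boltzmann: I = σT⁴ = 5.670×10⁻⁸ × (2704)⁴ = 3.03×10⁶ W/m².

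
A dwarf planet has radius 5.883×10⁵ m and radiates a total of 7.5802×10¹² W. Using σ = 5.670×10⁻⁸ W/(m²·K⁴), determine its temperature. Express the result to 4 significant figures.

Surface area A = 4πR² = 4π(5.883×10⁵ m)² = 4.34918×10¹² m².
P = σAT⁴ ⇒ T = (P/(σA))^(1/4) = (7.5802×10¹²/(5.670×10⁻⁸×4.34918×10¹²))^(1/4) = 74.46 K.

T ≈ 74.46 K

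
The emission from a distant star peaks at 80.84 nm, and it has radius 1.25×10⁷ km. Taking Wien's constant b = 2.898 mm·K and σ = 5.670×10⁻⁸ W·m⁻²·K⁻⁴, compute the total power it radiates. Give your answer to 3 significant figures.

Wien's law: T = b/λ_max = 2.898×10⁻³/8.084×10⁻⁸ = 35848.6 K.
Surface area A = 4πR² = 4π(1.25×10¹⁰ m)² = 1.96350×10²¹ m².
Then P = σAT⁴ = 5.670×10⁻⁸×1.96350×10²¹×(35848.6)⁴ = 1.84×10³² W.

P ≈ 1.84×10³² W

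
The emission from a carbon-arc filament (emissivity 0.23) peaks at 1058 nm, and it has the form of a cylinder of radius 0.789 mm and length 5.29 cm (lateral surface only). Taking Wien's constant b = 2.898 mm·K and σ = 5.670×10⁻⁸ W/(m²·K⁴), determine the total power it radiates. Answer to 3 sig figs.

P ≈ 193 W

Wien's law: T = b/λ_max = 2.898×10⁻³/1.058×10⁻⁶ = 2739.13 K.
Lateral area A = 2πrL = 2π×7.89×10⁻⁴×0.0529 = 2.62248×10⁻⁴ m².
Then P = εσAT⁴ = 0.23×5.670×10⁻⁸×2.62248×10⁻⁴×(2739.13)⁴ = 193 W.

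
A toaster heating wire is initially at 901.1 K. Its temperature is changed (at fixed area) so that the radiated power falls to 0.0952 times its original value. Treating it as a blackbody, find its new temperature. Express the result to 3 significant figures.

P ∝ T⁴, so T₂/T₁ = (P₂/P₁)^(1/4) = (0.0952)^(1/4) = 0.555468.
T₂ = 901.1 × 0.555468 = 501 K.

T₂ ≈ 501 K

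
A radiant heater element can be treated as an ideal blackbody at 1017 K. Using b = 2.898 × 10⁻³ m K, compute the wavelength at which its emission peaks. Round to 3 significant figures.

λ_max ≈ 2.85 μm

Wien's displacement law: λ_max = b/T = (2.898×10⁻³ m·K)/(1017 K) = 2.850×10⁻⁶ m.
That is 2.85 μm, in the infrared range.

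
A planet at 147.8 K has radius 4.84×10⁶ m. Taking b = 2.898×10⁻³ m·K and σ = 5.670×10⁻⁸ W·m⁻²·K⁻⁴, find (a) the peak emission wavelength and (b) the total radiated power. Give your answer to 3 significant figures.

(a) λ_max = b/T = 2.898×10⁻³/147.8 = 1.961×10⁻⁵ m = 19.6 μm.
Surface area A = 4πR² = 4π(4.84×10⁶ m)² = 2.94375×10¹⁴ m².
(b) P = σAT⁴ = 5.670×10⁻⁸×2.94375×10¹⁴×(147.8)⁴ = 7.96×10¹⁵ W.

λ_max ≈ 19.6 μm; P ≈ 7.96×10¹⁵ W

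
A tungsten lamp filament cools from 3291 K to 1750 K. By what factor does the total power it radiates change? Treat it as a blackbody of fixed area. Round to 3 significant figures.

P ∝ T⁴, so P₂/P₁ = (T₂/T₁)⁴ = (1750/3291)⁴ = (0.531753)⁴ = 0.0800.

P₂/P₁ ≈ 0.0800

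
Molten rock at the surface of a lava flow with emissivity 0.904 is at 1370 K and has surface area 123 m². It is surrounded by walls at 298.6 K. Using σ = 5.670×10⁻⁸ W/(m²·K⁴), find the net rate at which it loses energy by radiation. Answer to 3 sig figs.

Net loss ≈ 2.22×10⁷ W

Area A = 123 m².
Net radiated power P_net = εσA(T⁴ − T₀⁴) = 0.904×5.670×10⁻⁸×123×(1370⁴ − 298.6⁴).
T⁴ − T₀⁴ = 3.52275×10¹² − 7.94986×10⁹ = 3.51480×10¹² K⁴, so P_net = 2.22×10⁷ W.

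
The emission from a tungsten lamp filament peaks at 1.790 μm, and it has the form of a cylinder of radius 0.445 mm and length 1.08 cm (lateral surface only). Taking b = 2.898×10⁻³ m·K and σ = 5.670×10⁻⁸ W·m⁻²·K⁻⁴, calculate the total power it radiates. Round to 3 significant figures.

P ≈ 11.8 W

Wien's law: T = b/λ_max = 2.898×10⁻³/1.790×10⁻⁶ = 1618.99 K.
Lateral area A = 2πrL = 2π×4.45×10⁻⁴×0.0108 = 3.01970×10⁻⁵ m².
Then P = σAT⁴ = 5.670×10⁻⁸×3.01970×10⁻⁵×(1618.99)⁴ = 11.8 W.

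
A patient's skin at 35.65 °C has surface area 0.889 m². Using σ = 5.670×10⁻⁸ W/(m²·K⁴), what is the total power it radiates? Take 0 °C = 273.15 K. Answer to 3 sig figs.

P ≈ 458 W

T = 35.65 °C + 273.15 = 308.80 K.
Area A = 0.889 m².
P = σAT⁴ = 5.670×10⁻⁸ × 0.889 × (308.80)⁴ = 458 W.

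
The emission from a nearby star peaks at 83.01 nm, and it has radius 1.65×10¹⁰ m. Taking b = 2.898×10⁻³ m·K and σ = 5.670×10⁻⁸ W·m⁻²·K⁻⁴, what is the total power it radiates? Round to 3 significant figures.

Wien's law: T = b/λ_max = 2.898×10⁻³/8.301×10⁻⁸ = 34911.5 K.
Surface area A = 4πR² = 4π(1.65×10¹⁰ m)² = 3.42119×10²¹ m².
Then P = σAT⁴ = 5.670×10⁻⁸×3.42119×10²¹×(34911.5)⁴ = 2.88×10³² W.

P ≈ 2.88×10³² W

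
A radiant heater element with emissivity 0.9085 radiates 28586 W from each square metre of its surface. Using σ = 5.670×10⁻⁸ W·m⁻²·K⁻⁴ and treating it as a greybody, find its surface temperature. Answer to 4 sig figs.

T ≈ 863.1 K

I = εσT⁴, so T = (I/εσ)^(1/4) = (28586/(0.9085×5.670×10⁻⁸))^(1/4) = 863.1 K.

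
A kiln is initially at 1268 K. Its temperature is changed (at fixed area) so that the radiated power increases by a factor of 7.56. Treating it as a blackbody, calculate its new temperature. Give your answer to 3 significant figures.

T₂ ≈ 2.10×10³ K

P ∝ T⁴, so T₂/T₁ = (P₂/P₁)^(1/4) = (7.56)^(1/4) = 1.65818.
T₂ = 1268 × 1.65818 = 2.10×10³ K.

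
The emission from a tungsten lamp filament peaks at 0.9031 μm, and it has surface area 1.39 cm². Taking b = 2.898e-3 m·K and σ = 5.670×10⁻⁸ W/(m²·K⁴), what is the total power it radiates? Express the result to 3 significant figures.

P ≈ 836 W

Wien's law: T = b/λ_max = 2.898×10⁻³/9.031×10⁻⁷ = 3208.95 K.
Area A = 1.39 cm² = 1.39×10⁻⁴ m².
Then P = σAT⁴ = 5.670×10⁻⁸×1.39×10⁻⁴×(3208.95)⁴ = 836 W.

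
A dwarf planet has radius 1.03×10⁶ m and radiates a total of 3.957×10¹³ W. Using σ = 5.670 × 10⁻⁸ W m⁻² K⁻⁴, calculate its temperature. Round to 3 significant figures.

Surface area A = 4πR² = 4π(1.03×10⁶ m)² = 1.33317×10¹³ m².
P = σAT⁴ ⇒ T = (P/(σA))^(1/4) = (3.957×10¹³/(5.670×10⁻⁸×1.33317×10¹³))^(1/4) = 85.1 K.

T ≈ 85.1 K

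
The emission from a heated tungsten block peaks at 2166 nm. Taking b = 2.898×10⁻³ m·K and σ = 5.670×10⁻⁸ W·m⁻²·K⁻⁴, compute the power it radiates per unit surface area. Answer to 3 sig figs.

I ≈ 1.82×10⁵ W/m²

Wien's law: T = b/λ_max = 2.898×10⁻³/2.166×10⁻⁶ = 1337.95 K.
Then I = σT⁴ = 5.670×10⁻⁸×(1337.95)⁴ = 1.82×10⁵ W/m².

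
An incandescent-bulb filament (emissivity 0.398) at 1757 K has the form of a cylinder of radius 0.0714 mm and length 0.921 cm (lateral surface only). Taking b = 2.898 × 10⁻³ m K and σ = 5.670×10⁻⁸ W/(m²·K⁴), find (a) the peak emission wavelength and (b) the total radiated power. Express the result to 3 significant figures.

(a) λ_max = b/T = 2.898×10⁻³/1757 = 1.649×10⁻⁶ m = 1.65×10³ nm.
Lateral area A = 2πrL = 2π×7.14×10⁻⁵×9.21×10⁻³ = 4.13178×10⁻⁶ m².
(b) P = εσAT⁴ = 0.398×5.670×10⁻⁸×4.13178×10⁻⁶×(1757)⁴ = 0.889 W.

λ_max ≈ 1.65×10³ nm; P ≈ 0.889 W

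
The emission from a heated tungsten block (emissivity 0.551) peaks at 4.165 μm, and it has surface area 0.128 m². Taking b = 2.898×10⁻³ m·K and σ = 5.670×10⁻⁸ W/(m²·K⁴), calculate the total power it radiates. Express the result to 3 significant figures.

P ≈ 937 W

Wien's law: T = b/λ_max = 2.898×10⁻³/4.165×10⁻⁶ = 695.798 K.
Area A = 0.128 m².
Then P = εσAT⁴ = 0.551×5.670×10⁻⁸×0.128×(695.798)⁴ = 937 W.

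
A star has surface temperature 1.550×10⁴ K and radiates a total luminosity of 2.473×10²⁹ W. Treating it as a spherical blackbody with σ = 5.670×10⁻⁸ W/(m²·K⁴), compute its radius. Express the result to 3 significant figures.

R ≈ 2.45×10⁹ m

L = 4πR²σT⁴ ⇒ R = √(L/(4πσT⁴)).
σT⁴ = 3.27273×10⁹ W/m², so R = √(2.473×10²⁹/(4π×3.27273×10⁹)) = 2.45×10⁹ m.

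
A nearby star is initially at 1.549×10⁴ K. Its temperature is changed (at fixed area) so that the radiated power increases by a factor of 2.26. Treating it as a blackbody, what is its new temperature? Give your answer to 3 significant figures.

T₂ ≈ 1.90×10⁴ K

P ∝ T⁴, so T₂/T₁ = (P₂/P₁)^(1/4) = (2.26)^(1/4) = 1.22610.
T₂ = 1.549×10⁴ × 1.22610 = 1.90×10⁴ K.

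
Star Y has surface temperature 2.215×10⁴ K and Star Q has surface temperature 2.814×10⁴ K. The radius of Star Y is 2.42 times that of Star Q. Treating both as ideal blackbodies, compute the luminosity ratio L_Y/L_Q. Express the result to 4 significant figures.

L_Y/L_Q ≈ 2.248

L ∝ R²T⁴, so L_Y/L_Q = (R_Y/R_Q)²(T_Y/T_Q)⁴ = (2.42)² × (2.215×10⁴/2.814×10⁴)⁴ = 5.8564 × 0.383883 = 2.248.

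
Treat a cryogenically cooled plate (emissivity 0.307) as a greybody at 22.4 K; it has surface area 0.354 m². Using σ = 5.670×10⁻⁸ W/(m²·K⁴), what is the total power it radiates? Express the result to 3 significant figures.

Area A = 0.354 m².
P = εσAT⁴ = 0.307 × 5.670×10⁻⁸ × 0.354 × (22.4)⁴ = 1.55×10⁻³ W.

P ≈ 1.55×10⁻³ W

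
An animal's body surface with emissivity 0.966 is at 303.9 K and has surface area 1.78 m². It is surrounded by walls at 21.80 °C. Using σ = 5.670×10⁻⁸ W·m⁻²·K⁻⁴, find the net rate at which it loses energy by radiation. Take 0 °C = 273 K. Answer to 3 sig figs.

Net loss ≈ 95.2 W

Surroundings: T = 21.80 °C + 273 = 294.80 K.
Area A = 1.78 m².
Net radiated power P_net = εσA(T⁴ − T₀⁴) = 0.966×5.670×10⁻⁸×1.78×(303.9⁴ − 294.80⁴).
T⁴ − T₀⁴ = 8.52948×10⁹ − 7.55283×10⁹ = 9.76650×10⁸ K⁴, so P_net = 95.2 W.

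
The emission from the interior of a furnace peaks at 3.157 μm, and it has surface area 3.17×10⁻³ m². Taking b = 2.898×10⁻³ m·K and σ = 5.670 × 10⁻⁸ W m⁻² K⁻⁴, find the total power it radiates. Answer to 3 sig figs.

P ≈ 128 W

Wien's law: T = b/λ_max = 2.898×10⁻³/3.157×10⁻⁶ = 917.960 K.
Area A = 3.17×10⁻³ m².
Then P = σAT⁴ = 5.670×10⁻⁸×3.17×10⁻³×(917.960)⁴ = 128 W.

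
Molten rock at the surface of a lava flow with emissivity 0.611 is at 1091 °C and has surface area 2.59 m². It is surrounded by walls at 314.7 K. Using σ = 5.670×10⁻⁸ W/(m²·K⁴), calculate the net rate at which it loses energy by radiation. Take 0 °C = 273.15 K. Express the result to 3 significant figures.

Net loss ≈ 3.10×10⁵ W

T = 1091 °C + 273.15 = 1364.15 K.
Area A = 2.59 m².
Net radiated power P_net = εσA(T⁴ − T₀⁴) = 0.611×5.670×10⁻⁸×2.59×(1364.15⁴ − 314.7⁴).
T⁴ − T₀⁴ = 3.46297×10¹² − 9.80815×10⁹ = 3.45316×10¹² K⁴, so P_net = 3.10×10⁵ W.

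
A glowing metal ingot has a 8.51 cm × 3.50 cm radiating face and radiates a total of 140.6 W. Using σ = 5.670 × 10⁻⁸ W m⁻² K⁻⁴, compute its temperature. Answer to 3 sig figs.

Area A = 0.0851 × 0.0350 = 2.9785×10⁻³ m².
P = σAT⁴ ⇒ T = (P/(σA))^(1/4) = (140.6/(5.670×10⁻⁸×2.9785×10⁻³))^(1/4) = 955 K.

T ≈ 955 K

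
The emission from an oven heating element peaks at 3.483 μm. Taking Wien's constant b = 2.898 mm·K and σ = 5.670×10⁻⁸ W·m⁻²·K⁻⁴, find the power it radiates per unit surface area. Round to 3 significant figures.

Wien's law: T = b/λ_max = 2.898×10⁻³/3.483×10⁻⁶ = 832.041 K.
Then I = σT⁴ = 5.670×10⁻⁸×(832.041)⁴ = 2.72×10⁴ W/m².

I ≈ 2.72×10⁴ W/m²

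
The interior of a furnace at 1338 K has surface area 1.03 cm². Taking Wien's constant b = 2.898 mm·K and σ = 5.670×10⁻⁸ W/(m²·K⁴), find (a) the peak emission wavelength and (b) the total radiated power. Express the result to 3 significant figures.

λ_max ≈ 2.17 μm; P ≈ 18.7 W

(a) λ_max = b/T = 2.898×10⁻³/1338 = 2.166×10⁻⁶ m = 2.17 μm.
Area A = 1.03 cm² = 1.03×10⁻⁴ m².
(b) P = σAT⁴ = 5.670×10⁻⁸×1.03×10⁻⁴×(1338)⁴ = 18.7 W.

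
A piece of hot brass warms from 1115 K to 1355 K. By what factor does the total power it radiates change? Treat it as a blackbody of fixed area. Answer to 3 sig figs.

P₂/P₁ ≈ 2.18

P ∝ T⁴, so P₂/P₁ = (T₂/T₁)⁴ = (1355/1115)⁴ = (1.21525)⁴ = 2.18.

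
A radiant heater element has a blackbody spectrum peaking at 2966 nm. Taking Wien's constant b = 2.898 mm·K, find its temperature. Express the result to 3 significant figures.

T ≈ 977 K

Wien's law gives T = b/λ_max = (2.898×10⁻³ m·K)/(2.966×10⁻⁶ m) = 977 K.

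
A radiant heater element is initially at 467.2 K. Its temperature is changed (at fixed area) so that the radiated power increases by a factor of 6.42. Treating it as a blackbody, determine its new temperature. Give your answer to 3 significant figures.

T₂ ≈ 744 K

P ∝ T⁴, so T₂/T₁ = (P₂/P₁)^(1/4) = (6.42)^(1/4) = 1.59178.
T₂ = 467.2 × 1.59178 = 744 K.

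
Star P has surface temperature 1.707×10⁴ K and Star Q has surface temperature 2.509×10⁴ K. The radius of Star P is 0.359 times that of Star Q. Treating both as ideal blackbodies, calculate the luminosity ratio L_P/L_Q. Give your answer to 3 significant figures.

L_P/L_Q ≈ 0.0276

L ∝ R²T⁴, so L_P/L_Q = (R_P/R_Q)²(T_P/T_Q)⁴ = (0.359)² × (1.707×10⁴/2.509×10⁴)⁴ = 0.128881 × 0.214255 = 0.0276.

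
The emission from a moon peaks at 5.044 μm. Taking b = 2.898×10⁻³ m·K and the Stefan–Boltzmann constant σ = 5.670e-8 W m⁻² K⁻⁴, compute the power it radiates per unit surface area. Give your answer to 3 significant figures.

I ≈ 6.18×10³ W/m²

Wien's law: T = b/λ_max = 2.898×10⁻³/5.044×10⁻⁶ = 574.544 K.
Then I = σT⁴ = 5.670×10⁻⁸×(574.544)⁴ = 6.18×10³ W/m².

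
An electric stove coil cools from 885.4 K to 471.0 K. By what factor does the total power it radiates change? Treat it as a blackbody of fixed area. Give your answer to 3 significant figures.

P ∝ T⁴, so P₂/P₁ = (T₂/T₁)⁴ = (471.0/885.4)⁴ = (0.531963)⁴ = 0.0801.

P₂/P₁ ≈ 0.0801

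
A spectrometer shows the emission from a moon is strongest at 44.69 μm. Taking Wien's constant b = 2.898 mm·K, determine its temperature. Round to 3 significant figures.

Wien's law gives T = b/λ_max = (2.898×10⁻³ m·K)/(4.469×10⁻⁵ m) = 64.8 K.

T ≈ 64.8 K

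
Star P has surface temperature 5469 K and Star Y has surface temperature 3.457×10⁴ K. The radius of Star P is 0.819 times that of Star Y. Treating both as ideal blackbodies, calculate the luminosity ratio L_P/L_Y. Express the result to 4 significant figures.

L ∝ R²T⁴, so L_P/L_Y = (R_P/R_Y)²(T_P/T_Y)⁴ = (0.819)² × (5469/3.457×10⁴)⁴ = 0.670761 × 6.26375×10⁻⁴ = 4.201×10⁻⁴.

L_P/L_Y ≈ 4.201×10⁻⁴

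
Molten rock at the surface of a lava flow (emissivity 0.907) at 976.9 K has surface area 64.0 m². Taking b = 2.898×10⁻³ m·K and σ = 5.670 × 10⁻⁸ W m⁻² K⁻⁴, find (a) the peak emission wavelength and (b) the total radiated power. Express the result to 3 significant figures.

λ_max ≈ 2.97 μm; P ≈ 3.00×10⁶ W

(a) λ_max = b/T = 2.898×10⁻³/976.9 = 2.967×10⁻⁶ m = 2.97 μm.
Area A = 64.0 m².
(b) P = εσAT⁴ = 0.907×5.670×10⁻⁸×64.0×(976.9)⁴ = 3.00×10⁶ W.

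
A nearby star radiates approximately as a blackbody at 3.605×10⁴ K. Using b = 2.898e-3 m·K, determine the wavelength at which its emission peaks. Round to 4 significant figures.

Wien's displacement law: λ_max = b/T = (2.898×10⁻³ m·K)/(3.605×10⁴ K) = 8.0388×10⁻⁸ m.
That is 80.39 nm, in the ultraviolet range.

λ_max ≈ 80.39 nm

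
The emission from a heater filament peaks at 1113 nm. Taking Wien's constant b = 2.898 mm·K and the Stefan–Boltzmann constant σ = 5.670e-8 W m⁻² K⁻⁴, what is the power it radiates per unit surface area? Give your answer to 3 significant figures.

I ≈ 2.61×10⁶ W/m²

Wien's law: T = b/λ_max = 2.898×10⁻³/1.113×10⁻⁶ = 2603.77 K.
Then I = σT⁴ = 5.670×10⁻⁸×(2603.77)⁴ = 2.61×10⁶ W/m².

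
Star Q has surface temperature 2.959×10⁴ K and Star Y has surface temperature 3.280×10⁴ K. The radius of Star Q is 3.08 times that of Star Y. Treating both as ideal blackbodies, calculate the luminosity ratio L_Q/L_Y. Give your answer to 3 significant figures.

L_Q/L_Y ≈ 6.28

L ∝ R²T⁴, so L_Q/L_Y = (R_Q/R_Y)²(T_Q/T_Y)⁴ = (3.08)² × (2.959×10⁴/3.280×10⁴)⁴ = 9.4864 × 0.662345 = 6.28.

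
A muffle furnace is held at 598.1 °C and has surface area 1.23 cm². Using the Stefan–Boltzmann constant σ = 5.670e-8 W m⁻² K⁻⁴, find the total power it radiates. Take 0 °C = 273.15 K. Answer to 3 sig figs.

P ≈ 4.02 W

T = 598.1 °C + 273.15 = 871.25 K.
Area A = 1.23 cm² = 1.23×10⁻⁴ m².
P = σAT⁴ = 5.670×10⁻⁸ × 1.23×10⁻⁴ × (871.25)⁴ = 4.02 W.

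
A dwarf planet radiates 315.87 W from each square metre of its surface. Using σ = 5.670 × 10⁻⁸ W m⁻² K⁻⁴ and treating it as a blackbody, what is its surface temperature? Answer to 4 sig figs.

T ≈ 273.2 K

I = σT⁴, so T = (I/σ)^(1/4) = (315.87/(5.670×10⁻⁸))^(1/4) = 273.2 K.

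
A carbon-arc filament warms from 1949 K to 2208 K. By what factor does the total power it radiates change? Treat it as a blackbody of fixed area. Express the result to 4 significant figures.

P ∝ T⁴, so P₂/P₁ = (T₂/T₁)⁴ = (2208/1949)⁴ = (1.13289)⁴ = 1.647.

P₂/P₁ ≈ 1.647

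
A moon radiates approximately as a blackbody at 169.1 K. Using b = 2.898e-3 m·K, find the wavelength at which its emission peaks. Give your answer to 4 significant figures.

λ_max ≈ 17.14 μm

Wien's displacement law: λ_max = b/T = (2.898×10⁻³ m·K)/(169.1 K) = 1.7138×10⁻⁵ m.
That is 17.14 μm, in the infrared range.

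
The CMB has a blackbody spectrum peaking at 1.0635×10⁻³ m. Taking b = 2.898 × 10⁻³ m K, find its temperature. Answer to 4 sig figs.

T ≈ 2.725 K

Wien's law gives T = b/λ_max = (2.898×10⁻³ m·K)/(1.0635×10⁻³ m) = 2.725 K.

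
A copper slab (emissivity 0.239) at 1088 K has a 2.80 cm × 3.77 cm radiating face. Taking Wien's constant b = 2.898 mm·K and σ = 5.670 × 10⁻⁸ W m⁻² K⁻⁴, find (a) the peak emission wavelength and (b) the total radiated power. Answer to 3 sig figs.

λ_max ≈ 2.66 μm; P ≈ 20.0 W

(a) λ_max = b/T = 2.898×10⁻³/1088 = 2.664×10⁻⁶ m = 2.66 μm.
Area A = 0.0280 × 0.0377 = 1.0556×10⁻³ m².
(b) P = εσAT⁴ = 0.239×5.670×10⁻⁸×1.0556×10⁻³×(1088)⁴ = 20.0 W.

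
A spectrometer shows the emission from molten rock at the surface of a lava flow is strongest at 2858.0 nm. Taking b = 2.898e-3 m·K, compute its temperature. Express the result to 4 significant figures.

Wien's law gives T = b/λ_max = (2.898×10⁻³ m·K)/(2.8580×10⁻⁶ m) = 1014 K.

T ≈ 1014 K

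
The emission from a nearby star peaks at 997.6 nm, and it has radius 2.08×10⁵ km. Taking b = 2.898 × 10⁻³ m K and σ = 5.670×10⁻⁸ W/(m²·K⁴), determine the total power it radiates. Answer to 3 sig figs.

P ≈ 2.20×10²⁴ W

Wien's law: T = b/λ_max = 2.898×10⁻³/9.976×10⁻⁷ = 2904.97 K.
Surface area A = 4πR² = 4π(2.08×10⁸ m)² = 5.43671×10¹⁷ m².
Then P = σAT⁴ = 5.670×10⁻⁸×5.43671×10¹⁷×(2904.97)⁴ = 2.20×10²⁴ W.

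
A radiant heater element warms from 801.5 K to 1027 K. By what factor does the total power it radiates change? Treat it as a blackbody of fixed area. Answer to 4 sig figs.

P₂/P₁ ≈ 2.696

P ∝ T⁴, so P₂/P₁ = (T₂/T₁)⁴ = (1027/801.5)⁴ = (1.28135)⁴ = 2.696.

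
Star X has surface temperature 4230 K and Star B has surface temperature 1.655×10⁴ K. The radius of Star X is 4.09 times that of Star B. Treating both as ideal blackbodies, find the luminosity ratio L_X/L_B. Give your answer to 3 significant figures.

L_X/L_B ≈ 0.0714

L ∝ R²T⁴, so L_X/L_B = (R_X/R_B)²(T_X/T_B)⁴ = (4.09)² × (4230/1.655×10⁴)⁴ = 16.7281 × 4.26746×10⁻³ = 0.0714.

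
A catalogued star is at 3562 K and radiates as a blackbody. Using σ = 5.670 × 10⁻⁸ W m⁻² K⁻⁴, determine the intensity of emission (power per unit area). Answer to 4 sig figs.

I ≈ 9.128×10⁶ W/m²

Stefan–Boltzmann: I = σT⁴ = 5.670×10⁻⁸ × (3562)⁴ = 9.128×10⁶ W/m².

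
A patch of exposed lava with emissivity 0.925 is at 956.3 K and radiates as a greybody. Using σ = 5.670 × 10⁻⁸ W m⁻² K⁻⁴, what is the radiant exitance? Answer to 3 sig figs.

Stefan–Boltzmann: I = εσT⁴ = 0.925 × 5.670×10⁻⁸ × (956.3)⁴ = 4.39×10⁴ W/m².

I ≈ 4.39×10⁴ W/m²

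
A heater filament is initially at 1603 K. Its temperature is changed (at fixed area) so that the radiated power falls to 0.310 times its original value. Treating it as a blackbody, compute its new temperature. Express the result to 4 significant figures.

T₂ ≈ 1196 K

P ∝ T⁴, so T₂/T₁ = (P₂/P₁)^(1/4) = (0.310)^(1/4) = 0.746175.
T₂ = 1603 × 0.746175 = 1196 K.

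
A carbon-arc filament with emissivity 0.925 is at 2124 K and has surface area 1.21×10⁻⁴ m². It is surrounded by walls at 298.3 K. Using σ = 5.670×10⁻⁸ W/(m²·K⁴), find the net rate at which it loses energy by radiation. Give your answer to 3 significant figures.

Net loss ≈ 129 W

Area A = 1.21×10⁻⁴ m².
Net radiated power P_net = εσA(T⁴ − T₀⁴) = 0.925×5.670×10⁻⁸×1.21×10⁻⁴×(2124⁴ − 298.3⁴).
T⁴ − T₀⁴ = 2.03525×10¹³ − 7.91795×10⁹ = 2.03446×10¹³ K⁴, so P_net = 129 W.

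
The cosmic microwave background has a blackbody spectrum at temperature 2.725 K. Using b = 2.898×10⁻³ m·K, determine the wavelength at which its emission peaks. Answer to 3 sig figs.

Wien's displacement law: λ_max = b/T = (2.898×10⁻³ m·K)/(2.725 K) = 1.063×10⁻³ m.
That is 1.06 mm, in the microwave range.

λ_max ≈ 1.06 mm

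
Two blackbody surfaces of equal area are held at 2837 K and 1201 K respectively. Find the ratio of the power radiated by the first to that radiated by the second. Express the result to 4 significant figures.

With equal areas, P₁/P₂ = (T₁/T₂)⁴ = (2837/1201)⁴ = 31.14.

P₁/P₂ ≈ 31.14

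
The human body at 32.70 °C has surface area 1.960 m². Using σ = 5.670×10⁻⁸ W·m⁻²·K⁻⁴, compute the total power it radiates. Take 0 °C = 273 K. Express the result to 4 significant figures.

P ≈ 970.6 W

T = 32.70 °C + 273 = 305.70 K.
Area A = 1.960 m².
P = σAT⁴ = 5.670×10⁻⁸ × 1.960 × (305.70)⁴ = 970.6 W.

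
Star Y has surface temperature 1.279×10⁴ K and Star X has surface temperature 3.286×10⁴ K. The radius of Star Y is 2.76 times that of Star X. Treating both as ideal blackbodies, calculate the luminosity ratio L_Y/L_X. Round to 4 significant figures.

L ∝ R²T⁴, so L_Y/L_X = (R_Y/R_X)²(T_Y/T_X)⁴ = (2.76)² × (1.279×10⁴/3.286×10⁴)⁴ = 7.6176 × 0.0229515 = 0.1748.

L_Y/L_X ≈ 0.1748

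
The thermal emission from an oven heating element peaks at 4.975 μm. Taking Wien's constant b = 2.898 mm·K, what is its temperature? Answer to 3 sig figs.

Wien's law gives T = b/λ_max = (2.898×10⁻³ m·K)/(4.975×10⁻⁶ m) = 583 K.

T ≈ 583 K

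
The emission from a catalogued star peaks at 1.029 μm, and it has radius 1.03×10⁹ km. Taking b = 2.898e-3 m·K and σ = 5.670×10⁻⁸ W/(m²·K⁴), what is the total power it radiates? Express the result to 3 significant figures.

Wien's law: T = b/λ_max = 2.898×10⁻³/1.029×10⁻⁶ = 2816.33 K.
Surface area A = 4πR² = 4π(1.03×10¹² m)² = 1.33317×10²⁵ m².
Then P = σAT⁴ = 5.670×10⁻⁸×1.33317×10²⁵×(2816.33)⁴ = 4.76×10³¹ W.

P ≈ 4.76×10³¹ W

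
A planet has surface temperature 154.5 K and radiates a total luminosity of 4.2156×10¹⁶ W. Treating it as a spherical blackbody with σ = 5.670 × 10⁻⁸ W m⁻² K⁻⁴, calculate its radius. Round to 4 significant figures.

R ≈ 1.019×10⁷ m

L = 4πR²σT⁴ ⇒ R = √(L/(4πσT⁴)).
σT⁴ = 32.3070 W/m², so R = √(4.2156×10¹⁶/(4π×32.3070)) = 1.019×10⁷ m.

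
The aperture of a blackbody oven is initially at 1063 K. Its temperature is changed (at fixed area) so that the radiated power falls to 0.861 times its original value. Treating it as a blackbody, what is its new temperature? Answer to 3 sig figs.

T₂ ≈ 1.02×10³ K

P ∝ T⁴, so T₂/T₁ = (P₂/P₁)^(1/4) = (0.861)^(1/4) = 0.963276.
T₂ = 1063 × 0.963276 = 1.02×10³ K.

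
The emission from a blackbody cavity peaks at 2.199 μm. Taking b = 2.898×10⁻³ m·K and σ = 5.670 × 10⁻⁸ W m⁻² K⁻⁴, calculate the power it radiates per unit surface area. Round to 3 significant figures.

I ≈ 1.71×10⁵ W/m²

Wien's law: T = b/λ_max = 2.898×10⁻³/2.199×10⁻⁶ = 1317.87 K.
Then I = σT⁴ = 5.670×10⁻⁸×(1317.87)⁴ = 1.71×10⁵ W/m².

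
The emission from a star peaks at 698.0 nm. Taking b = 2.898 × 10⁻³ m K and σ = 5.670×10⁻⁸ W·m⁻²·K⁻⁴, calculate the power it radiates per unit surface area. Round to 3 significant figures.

Wien's law: T = b/λ_max = 2.898×10⁻³/6.980×10⁻⁷ = 4151.86 K.
Then I = σT⁴ = 5.670×10⁻⁸×(4151.86)⁴ = 1.68×10⁷ W/m².

I ≈ 1.68×10⁷ W/m²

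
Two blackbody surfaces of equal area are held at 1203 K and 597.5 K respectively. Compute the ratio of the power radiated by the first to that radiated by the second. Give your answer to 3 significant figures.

P₁/P₂ ≈ 16.4

With equal areas, P₁/P₂ = (T₁/T₂)⁴ = (1203/597.5)⁴ = 16.4.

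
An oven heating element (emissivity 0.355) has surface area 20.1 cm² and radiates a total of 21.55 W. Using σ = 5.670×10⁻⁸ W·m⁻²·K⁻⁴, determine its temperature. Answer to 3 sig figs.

T ≈ 854 K

Area A = 20.1 cm² = 2.01×10⁻³ m².
P = εσAT⁴ ⇒ T = (P/(εσA))^(1/4) = (21.55/(0.355×5.670×10⁻⁸×2.01×10⁻³))^(1/4) = 854 K.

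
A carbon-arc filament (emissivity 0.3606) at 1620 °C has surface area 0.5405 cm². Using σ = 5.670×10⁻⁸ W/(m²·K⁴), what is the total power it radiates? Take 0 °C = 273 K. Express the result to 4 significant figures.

T = 1620 °C + 273 = 1893 K.
Area A = 0.5405 cm² = 5.405×10⁻⁵ m².
P = εσAT⁴ = 0.3606 × 5.670×10⁻⁸ × 5.405×10⁻⁵ × (1893)⁴ = 14.19 W.

P ≈ 14.19 W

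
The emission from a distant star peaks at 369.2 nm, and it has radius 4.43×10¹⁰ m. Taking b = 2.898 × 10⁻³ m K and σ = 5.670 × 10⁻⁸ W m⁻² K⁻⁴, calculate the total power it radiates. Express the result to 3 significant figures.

P ≈ 5.31×10³⁰ W

Wien's law: T = b/λ_max = 2.898×10⁻³/3.692×10⁻⁷ = 7849.40 K.
Surface area A = 4πR² = 4π(4.43×10¹⁰ m)² = 2.46614×10²² m².
Then P = σAT⁴ = 5.670×10⁻⁸×2.46614×10²²×(7849.40)⁴ = 5.31×10³⁰ W.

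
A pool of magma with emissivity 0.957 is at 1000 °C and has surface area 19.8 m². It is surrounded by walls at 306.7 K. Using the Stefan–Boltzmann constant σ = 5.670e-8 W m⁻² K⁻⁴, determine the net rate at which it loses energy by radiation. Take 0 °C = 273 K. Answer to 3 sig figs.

T = 1000 °C + 273 = 1273 K.
Area A = 19.8 m².
Net radiated power P_net = εσA(T⁴ − T₀⁴) = 0.957×5.670×10⁻⁸×19.8×(1273⁴ − 306.7⁴).
T⁴ − T₀⁴ = 2.62611×10¹² − 8.84820×10⁹ = 2.61726×10¹² K⁴, so P_net = 2.81×10⁶ W.

Net loss ≈ 2.81×10⁶ W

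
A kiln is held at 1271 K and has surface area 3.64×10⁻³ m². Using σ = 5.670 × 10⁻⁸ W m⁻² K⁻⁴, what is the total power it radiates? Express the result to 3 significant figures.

Area A = 3.64×10⁻³ m².
P = σAT⁴ = 5.670×10⁻⁸ × 3.64×10⁻³ × (1271)⁴ = 539 W.

P ≈ 539 W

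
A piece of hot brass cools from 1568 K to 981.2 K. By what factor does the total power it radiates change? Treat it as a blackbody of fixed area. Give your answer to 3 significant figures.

P₂/P₁ ≈ 0.153

P ∝ T⁴, so P₂/P₁ = (T₂/T₁)⁴ = (981.2/1568)⁴ = (0.625765)⁴ = 0.153.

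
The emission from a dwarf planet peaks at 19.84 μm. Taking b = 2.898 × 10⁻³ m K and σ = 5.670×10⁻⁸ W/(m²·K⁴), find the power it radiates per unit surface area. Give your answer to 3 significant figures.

I ≈ 25.8 W/m²

Wien's law: T = b/λ_max = 2.898×10⁻³/1.984×10⁻⁵ = 146.069 K.
Then I = σT⁴ = 5.670×10⁻⁸×(146.069)⁴ = 25.8 W/m².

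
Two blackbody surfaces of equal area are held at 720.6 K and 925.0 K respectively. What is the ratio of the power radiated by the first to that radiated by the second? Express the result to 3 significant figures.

P₁/P₂ ≈ 0.368

With equal areas, P₁/P₂ = (T₁/T₂)⁴ = (720.6/925.0)⁴ = 0.368.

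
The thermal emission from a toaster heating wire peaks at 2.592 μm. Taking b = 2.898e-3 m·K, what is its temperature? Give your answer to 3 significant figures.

T ≈ 1.12×10³ K

Wien's law gives T = b/λ_max = (2.898×10⁻³ m·K)/(2.592×10⁻⁶ m) = 1.12×10³ K.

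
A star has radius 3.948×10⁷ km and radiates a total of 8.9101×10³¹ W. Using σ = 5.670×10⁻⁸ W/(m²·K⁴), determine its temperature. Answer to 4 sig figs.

T ≈ 1.683×10⁴ K

Surface area A = 4πR² = 4π(3.948×10¹⁰ m)² = 1.95868×10²² m².
P = σAT⁴ ⇒ T = (P/(σA))^(1/4) = (8.9101×10³¹/(5.670×10⁻⁸×1.95868×10²²))^(1/4) = 1.683×10⁴ K.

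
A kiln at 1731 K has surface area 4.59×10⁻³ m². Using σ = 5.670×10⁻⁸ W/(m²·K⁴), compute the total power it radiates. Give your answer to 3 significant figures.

P ≈ 2.34×10³ W

Area A = 4.59×10⁻³ m².
P = σAT⁴ = 5.670×10⁻⁸ × 4.59×10⁻³ × (1731)⁴ = 2.34×10³ W.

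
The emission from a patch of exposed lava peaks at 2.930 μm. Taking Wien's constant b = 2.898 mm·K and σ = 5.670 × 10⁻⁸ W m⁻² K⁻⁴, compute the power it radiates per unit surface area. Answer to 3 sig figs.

Wien's law: T = b/λ_max = 2.898×10⁻³/2.930×10⁻⁶ = 989.078 K.
Then I = σT⁴ = 5.670×10⁻⁸×(989.078)⁴ = 5.43×10⁴ W/m².

I ≈ 5.43×10⁴ W/m²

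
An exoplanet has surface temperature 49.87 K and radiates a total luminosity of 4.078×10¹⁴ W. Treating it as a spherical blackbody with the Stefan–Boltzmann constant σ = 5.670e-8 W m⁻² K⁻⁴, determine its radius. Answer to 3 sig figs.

L = 4πR²σT⁴ ⇒ R = √(L/(4πσT⁴)).
σT⁴ = 0.350704 W/m², so R = √(4.078×10¹⁴/(4π×0.350704)) = 9.62×10⁶ m.

R ≈ 9.62×10⁶ m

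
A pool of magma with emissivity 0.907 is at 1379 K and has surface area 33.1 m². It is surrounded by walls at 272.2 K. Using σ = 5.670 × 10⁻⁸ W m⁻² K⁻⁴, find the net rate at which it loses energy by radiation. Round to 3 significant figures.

Area A = 33.1 m².
Net radiated power P_net = εσA(T⁴ − T₀⁴) = 0.907×5.670×10⁻⁸×33.1×(1379⁴ − 272.2⁴).
T⁴ − T₀⁴ = 3.61624×10¹² − 5.48975×10⁹ = 3.61075×10¹² K⁴, so P_net = 6.15×10⁶ W.

Net loss ≈ 6.15×10⁶ W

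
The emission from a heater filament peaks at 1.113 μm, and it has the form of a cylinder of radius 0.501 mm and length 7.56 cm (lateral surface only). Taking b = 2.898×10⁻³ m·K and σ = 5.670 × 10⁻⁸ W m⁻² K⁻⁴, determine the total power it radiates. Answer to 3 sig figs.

Wien's law: T = b/λ_max = 2.898×10⁻³/1.113×10⁻⁶ = 2603.77 K.
Lateral area A = 2πrL = 2π×5.01×10⁻⁴×0.0756 = 2.37979×10⁻⁴ m².
Then P = σAT⁴ = 5.670×10⁻⁸×2.37979×10⁻⁴×(2603.77)⁴ = 620 W.

P ≈ 620 W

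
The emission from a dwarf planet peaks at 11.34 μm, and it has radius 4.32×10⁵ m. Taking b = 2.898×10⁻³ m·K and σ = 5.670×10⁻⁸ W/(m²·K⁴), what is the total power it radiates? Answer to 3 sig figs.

Wien's law: T = b/λ_max = 2.898×10⁻³/1.134×10⁻⁵ = 255.556 K.
Surface area A = 4πR² = 4π(4.32×10⁵ m)² = 2.34519×10¹² m².
Then P = σAT⁴ = 5.670×10⁻⁸×2.34519×10¹²×(255.556)⁴ = 5.67×10¹⁴ W.

P ≈ 5.67×10¹⁴ W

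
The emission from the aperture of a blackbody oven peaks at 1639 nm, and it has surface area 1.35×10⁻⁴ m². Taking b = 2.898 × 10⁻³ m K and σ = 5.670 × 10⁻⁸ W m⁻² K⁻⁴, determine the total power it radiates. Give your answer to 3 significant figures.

Wien's law: T = b/λ_max = 2.898×10⁻³/1.639×10⁻⁶ = 1768.15 K.
Area A = 1.35×10⁻⁴ m².
Then P = σAT⁴ = 5.670×10⁻⁸×1.35×10⁻⁴×(1768.15)⁴ = 74.8 W.

P ≈ 74.8 W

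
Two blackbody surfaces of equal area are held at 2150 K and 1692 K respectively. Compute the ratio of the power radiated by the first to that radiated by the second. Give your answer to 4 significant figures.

P₁/P₂ ≈ 2.607

With equal areas, P₁/P₂ = (T₁/T₂)⁴ = (2150/1692)⁴ = 2.607.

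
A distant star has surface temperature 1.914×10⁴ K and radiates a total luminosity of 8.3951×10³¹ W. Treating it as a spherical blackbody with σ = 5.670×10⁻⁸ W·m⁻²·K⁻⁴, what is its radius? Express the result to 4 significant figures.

R ≈ 2.963×10¹⁰ m

L = 4πR²σT⁴ ⇒ R = √(L/(4πσT⁴)).
σT⁴ = 7.60941×10⁹ W/m², so R = √(8.3951×10³¹/(4π×7.60941×10⁹)) = 2.963×10¹⁰ m.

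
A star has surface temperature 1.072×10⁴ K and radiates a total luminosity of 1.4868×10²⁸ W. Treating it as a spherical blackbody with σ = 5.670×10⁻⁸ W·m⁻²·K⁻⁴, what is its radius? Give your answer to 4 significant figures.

R ≈ 1.257×10⁹ m

L = 4πR²σT⁴ ⇒ R = √(L/(4πσT⁴)).
σT⁴ = 7.48794×10⁸ W/m², so R = √(1.4868×10²⁸/(4π×7.48794×10⁸)) = 1.257×10⁹ m.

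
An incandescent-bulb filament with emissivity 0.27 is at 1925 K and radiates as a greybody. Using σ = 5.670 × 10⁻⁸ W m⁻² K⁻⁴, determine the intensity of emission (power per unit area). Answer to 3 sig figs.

Stefan–Boltzmann: I = εσT⁴ = 0.27 × 5.670×10⁻⁸ × (1925)⁴ = 2.10×10⁵ W/m².

I ≈ 2.10×10⁵ W/m²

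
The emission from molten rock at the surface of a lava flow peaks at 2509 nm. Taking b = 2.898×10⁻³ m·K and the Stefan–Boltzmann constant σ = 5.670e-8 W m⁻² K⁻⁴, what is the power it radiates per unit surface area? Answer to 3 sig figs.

Wien's law: T = b/λ_max = 2.898×10⁻³/2.509×10⁻⁶ = 1155.04 K.
Then I = σT⁴ = 5.670×10⁻⁸×(1155.04)⁴ = 1.01×10⁵ W/m².

I ≈ 1.01×10⁵ W/m²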